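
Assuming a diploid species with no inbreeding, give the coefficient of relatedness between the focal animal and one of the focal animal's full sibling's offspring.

0.25

Each parent–offspring link contributes a factor of 1/2, and independent paths through distinct common ancestors add.
Full aunt/uncle↔niece/nephew: two paths of length 3 through the shared grandparent pair: r = 2·(1/2)^3 = 1/4.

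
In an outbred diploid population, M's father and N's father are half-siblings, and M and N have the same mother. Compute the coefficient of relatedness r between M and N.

Independent pedigree routes through distinct common ancestors add.
M and N are related in two ways: half first cousins through their fathers (r = 1/16) and half-sibs through their shared mother (r = 1/4).
r = 1/16 + 1/4 = 0.3125.

0.3125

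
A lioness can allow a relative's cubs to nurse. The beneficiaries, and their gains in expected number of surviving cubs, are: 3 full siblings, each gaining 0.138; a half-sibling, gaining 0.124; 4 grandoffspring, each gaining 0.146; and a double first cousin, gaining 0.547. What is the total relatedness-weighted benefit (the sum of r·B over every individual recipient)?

0.52075

r to a full sibling = 1/2 (full sibs share both parents — two paths of length 2: r = 2·(1/2)^2 = 1/2).
r to a half-sibling = 1/4 (half-sibs share one parent — one path of length 2: r = (1/2)^2 = 1/4).
r to a grandoffspring = 1/4 (two parent–offspring links: r = (1/2)^2 = 1/4).
r to a double first cousin = 0.25 (double first cousins share both grandparent pairs — four paths of length 4: r = 4·(1/2)^4 = 1/4).
Summing one r·B term per recipient: 3·0.5·0.138 + 1·0.25·0.124 + 4·0.25·0.146 + 1·0.25·0.547 = 0.52075.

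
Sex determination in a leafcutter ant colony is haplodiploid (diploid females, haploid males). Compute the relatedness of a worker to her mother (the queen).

One meiotic link between diploid queen and diploid daughter: r = 1/2.

0.5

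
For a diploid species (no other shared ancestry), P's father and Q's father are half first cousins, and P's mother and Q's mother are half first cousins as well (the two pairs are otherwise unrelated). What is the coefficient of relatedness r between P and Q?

0.03125

Independent pedigree routes through distinct common ancestors add.
P and Q are related in two ways: half second cousins through their fathers (r = 1/64) and half second cousins through their mothers (r = 1/64).
r = 1/64 + 1/64 = 0.03125.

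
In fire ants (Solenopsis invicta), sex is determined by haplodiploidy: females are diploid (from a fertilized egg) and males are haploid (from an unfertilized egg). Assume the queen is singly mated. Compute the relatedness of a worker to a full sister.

0.75

Haplodiploid full sisters inherit their father's entire haploid genome identically (contributing 1/2) and on average half of their mother's contribution (1/2 · 1/2 = 1/4); r = 1/2 + 1/4 = 3/4.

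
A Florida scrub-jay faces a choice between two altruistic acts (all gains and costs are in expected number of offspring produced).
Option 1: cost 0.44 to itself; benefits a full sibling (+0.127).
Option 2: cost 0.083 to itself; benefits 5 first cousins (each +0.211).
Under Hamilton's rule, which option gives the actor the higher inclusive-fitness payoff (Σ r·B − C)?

Option 2

Option 1: r to a full sibling = 0.5.
Option 1: Σ r·B − C = (1·0.5·0.127) − 0.44 = -0.3765.
Option 2: r to a first cousin = 0.125.
Option 2: Σ r·B − C = (5·0.125·0.211) − 0.083 = 0.048875.
Option 2 has the higher net inclusive-fitness payoff.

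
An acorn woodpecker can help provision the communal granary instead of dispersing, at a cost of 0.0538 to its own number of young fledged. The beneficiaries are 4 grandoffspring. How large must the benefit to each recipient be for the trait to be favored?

r to a grandoffspring = 1/4 (two parent–offspring links: r = (1/2)^2 = 1/4).
Hamilton's rule with n recipients of equal r: n·r·B > C, so B > C/(n·r) = 0.0538/(4·0.25) = 0.0538.

0.0538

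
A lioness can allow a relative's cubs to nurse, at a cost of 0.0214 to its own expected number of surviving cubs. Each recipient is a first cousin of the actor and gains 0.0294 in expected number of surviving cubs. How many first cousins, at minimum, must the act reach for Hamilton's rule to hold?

r to a first cousin = 1/8 (first cousins share one grandparent pair — two paths of length 4: r = 2·(1/2)^4 = 1/8).
Hamilton's rule: n·r·B > C  ⇒  n > C/(r·B) = 0.0214/(0.125·0.0294) = 5.823.
The smallest integer exceeding 5.823 is 6.

6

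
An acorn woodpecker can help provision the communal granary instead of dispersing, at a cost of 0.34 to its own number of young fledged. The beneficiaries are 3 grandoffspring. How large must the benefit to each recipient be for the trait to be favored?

0.4533

r to a grandoffspring = 1/4 (two parent–offspring links: r = (1/2)^2 = 1/4).
Hamilton's rule with n recipients of equal r: n·r·B > C, so B > C/(n·r) = 0.34/(3·0.25) = 0.4533.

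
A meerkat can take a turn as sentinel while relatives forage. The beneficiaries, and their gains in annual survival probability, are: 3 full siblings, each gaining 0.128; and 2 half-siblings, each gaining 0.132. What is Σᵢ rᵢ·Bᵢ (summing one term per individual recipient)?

0.258

r to a full sibling = 0.5 (full sibs share both parents — two paths of length 2: r = 2·(1/2)^2 = 1/2).
r to a half-sibling = 1/4 (half-sibs share one parent — one path of length 2: r = (1/2)^2 = 1/4).
Summing one r·B term per recipient: 3·0.5·0.128 + 2·0.25·0.132 = 0.258.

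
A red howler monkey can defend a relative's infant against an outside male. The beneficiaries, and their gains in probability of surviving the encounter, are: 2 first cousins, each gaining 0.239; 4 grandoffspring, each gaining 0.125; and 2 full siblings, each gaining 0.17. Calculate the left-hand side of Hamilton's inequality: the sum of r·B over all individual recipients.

0.35475

r to a first cousin = 0.125 (first cousins share one grandparent pair — two paths of length 4: r = 2·(1/2)^4 = 1/8).
r to a grandoffspring = 1/4 (two parent–offspring links: r = (1/2)^2 = 1/4).
r to a full sibling = 0.5 (full sibs share both parents — two paths of length 2: r = 2·(1/2)^2 = 1/2).
Summing one r·B term per recipient: 2·0.125·0.239 + 4·0.25·0.125 + 2·0.5·0.17 = 0.35475.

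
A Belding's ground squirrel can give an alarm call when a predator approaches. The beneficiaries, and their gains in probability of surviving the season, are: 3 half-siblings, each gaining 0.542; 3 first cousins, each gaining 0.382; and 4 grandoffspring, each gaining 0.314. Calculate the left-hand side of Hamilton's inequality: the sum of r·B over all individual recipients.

r to a half-sibling = 1/4 (half-sibs share one parent — one path of length 2: r = (1/2)^2 = 1/4).
r to a first cousin = 1/8 (first cousins share one grandparent pair — two paths of length 4: r = 2·(1/2)^4 = 1/8).
r to a grandoffspring = 1/4 (two parent–offspring links: r = (1/2)^2 = 1/4).
Summing one r·B term per recipient: 3·0.25·0.542 + 3·0.125·0.382 + 4·0.25·0.314 = 0.86375.

0.86375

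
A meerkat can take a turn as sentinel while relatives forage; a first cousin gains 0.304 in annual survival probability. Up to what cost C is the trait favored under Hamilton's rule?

r to a first cousin = 0.125 (first cousins share one grandparent pair — two paths of length 4: r = 2·(1/2)^4 = 1/8).
Hamilton's rule: n·r·B > C, so the trait is favored while C < n·r·B = 1·0.125·0.304 = 0.038.

0.038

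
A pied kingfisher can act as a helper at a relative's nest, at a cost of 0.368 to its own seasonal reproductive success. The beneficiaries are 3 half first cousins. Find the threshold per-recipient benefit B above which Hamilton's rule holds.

r to a half first cousin = 0.0625 (half first cousins share one grandparent — one path of length 4: r = (1/2)^4 = 1/16).
Hamilton's rule with n recipients of equal r: n·r·B > C, so B > C/(n·r) = 0.368/(3·0.0625) = 1.9627.

1.9627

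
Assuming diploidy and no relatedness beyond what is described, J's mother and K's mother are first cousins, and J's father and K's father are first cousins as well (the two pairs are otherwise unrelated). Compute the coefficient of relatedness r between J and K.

0.0625

With two independent routes of shared ancestry, r is the sum of the two contributions.
J and K are related in two ways: second cousins through their mothers (r = 1/32) and second cousins through their fathers (r = 1/32).
r = 1/32 + 1/32 = 0.0625.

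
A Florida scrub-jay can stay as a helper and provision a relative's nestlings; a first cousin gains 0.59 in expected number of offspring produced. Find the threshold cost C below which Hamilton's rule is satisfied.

r to a first cousin = 1/8 (first cousins share one grandparent pair — two paths of length 4: r = 2·(1/2)^4 = 1/8).
Hamilton's rule: n·r·B > C, so the trait is favored while C < n·r·B = 1·0.125·0.59 = 0.07375.

0.07375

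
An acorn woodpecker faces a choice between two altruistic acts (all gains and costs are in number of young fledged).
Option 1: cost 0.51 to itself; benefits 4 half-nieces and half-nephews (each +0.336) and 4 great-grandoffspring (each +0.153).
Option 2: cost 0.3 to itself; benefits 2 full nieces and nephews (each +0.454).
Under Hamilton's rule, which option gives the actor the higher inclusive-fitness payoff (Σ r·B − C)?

Option 2

Option 1: r to a half-niece or half-nephew = 0.125.
Option 1: r to a great-grandoffspring = 0.125.
Option 1: Σ r·B − C = (4·0.125·0.336 + 4·0.125·0.153) − 0.51 = -0.2655.
Option 2: r to a full niece or nephew = 0.25.
Option 2: Σ r·B − C = (2·0.25·0.454) − 0.3 = -0.073.
Option 2 has the higher net inclusive-fitness payoff.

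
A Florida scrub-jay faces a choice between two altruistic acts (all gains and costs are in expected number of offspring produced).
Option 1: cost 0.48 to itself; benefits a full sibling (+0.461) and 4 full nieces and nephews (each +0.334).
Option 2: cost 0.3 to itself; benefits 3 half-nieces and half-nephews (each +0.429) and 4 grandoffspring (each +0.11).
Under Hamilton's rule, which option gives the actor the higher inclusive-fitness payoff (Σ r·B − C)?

Option 1: r to a full sibling = 0.5.
Option 1: r to a full niece or nephew = 0.25.
Option 1: Σ r·B − C = (1·0.5·0.461 + 4·0.25·0.334) − 0.48 = 0.0845.
Option 2: r to a half-niece or half-nephew = 0.125.
Option 2: r to a grandoffspring = 0.25.
Option 2: Σ r·B − C = (3·0.125·0.429 + 4·0.25·0.11) − 0.3 = -0.029125.
Option 1 has the higher net inclusive-fitness payoff.

Option 1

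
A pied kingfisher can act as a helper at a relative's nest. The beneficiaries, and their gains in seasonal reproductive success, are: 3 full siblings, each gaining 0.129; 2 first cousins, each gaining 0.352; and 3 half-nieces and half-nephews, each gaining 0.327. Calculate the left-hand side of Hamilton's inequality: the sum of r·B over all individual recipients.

r to a full sibling = 1/2 (full sibs share both parents — two paths of length 2: r = 2·(1/2)^2 = 1/2).
r to a first cousin = 1/8 (first cousins share one grandparent pair — two paths of length 4: r = 2·(1/2)^4 = 1/8).
r to a half-niece or half-nephew = 0.125 (half-aunt/uncle↔niece/nephew: one path of length 3: r = (1/2)^3 = 1/8).
Summing one r·B term per recipient: 3·0.5·0.129 + 2·0.125·0.352 + 3·0.125·0.327 = 0.404125.

0.404125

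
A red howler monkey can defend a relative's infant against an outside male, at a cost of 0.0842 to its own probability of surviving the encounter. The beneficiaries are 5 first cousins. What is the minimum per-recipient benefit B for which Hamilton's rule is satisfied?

r to a first cousin = 1/8 (first cousins share one grandparent pair — two paths of length 4: r = 2·(1/2)^4 = 1/8).
Hamilton's rule with n recipients of equal r: n·r·B > C, so B > C/(n·r) = 0.0842/(5·0.125) = 0.1347.

0.1347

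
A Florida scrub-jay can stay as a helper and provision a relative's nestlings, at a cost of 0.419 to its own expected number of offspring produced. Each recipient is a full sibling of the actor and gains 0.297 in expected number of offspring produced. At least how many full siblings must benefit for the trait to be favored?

3

r to a full sibling = 1/2 (full sibs share both parents — two paths of length 2: r = 2·(1/2)^2 = 1/2).
Hamilton's rule: n·r·B > C  ⇒  n > C/(r·B) = 0.419/(0.5·0.297) = 2.822.
The smallest integer exceeding 2.822 is 3.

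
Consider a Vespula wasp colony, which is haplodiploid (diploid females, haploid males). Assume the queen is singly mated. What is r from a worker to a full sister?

Haplodiploid full sisters inherit their father's entire haploid genome identically (contributing 1/2) and on average half of their mother's contribution (1/2 · 1/2 = 1/4); r = 1/2 + 1/4 = 3/4.

0.75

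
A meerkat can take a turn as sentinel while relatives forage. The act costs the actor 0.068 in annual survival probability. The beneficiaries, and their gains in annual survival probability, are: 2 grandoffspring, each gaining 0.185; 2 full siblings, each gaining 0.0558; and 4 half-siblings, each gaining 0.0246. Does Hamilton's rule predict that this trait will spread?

Hamilton's rule: the trait is favored when the sum of r·B over every recipient exceeds the actor's cost C.
r to a grandoffspring = 1/4 (two parent–offspring links: r = (1/2)^2 = 1/4).
r to a full sibling = 0.5 (full sibs share both parents — two paths of length 2: r = 2·(1/2)^2 = 1/2).
r to a half-sibling = 1/4 (half-sibs share one parent — one path of length 2: r = (1/2)^2 = 1/4).
Summing one r·B term per recipient: 2·0.25·0.185 + 2·0.5·0.0558 + 4·0.25·0.0246 = 0.1729.
0.1729 > 0.068: the indirect benefit exceeds the cost.

Yes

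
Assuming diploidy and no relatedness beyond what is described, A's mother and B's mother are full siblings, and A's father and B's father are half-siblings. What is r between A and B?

0.1875

Relatedness sums over independent paths through distinct common ancestors.
A and B are related in two ways: first cousins through their mothers (r = 1/8) and half first cousins through their fathers (r = 1/16).
r = 1/8 + 1/16 = 0.1875.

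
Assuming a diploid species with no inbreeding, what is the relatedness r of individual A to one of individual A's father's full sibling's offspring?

0.125

Each parent–offspring link contributes a factor of 1/2, and independent paths through distinct common ancestors add.
First cousins share one grandparent pair — two paths of length 4: r = 2·(1/2)^4 = 1/8.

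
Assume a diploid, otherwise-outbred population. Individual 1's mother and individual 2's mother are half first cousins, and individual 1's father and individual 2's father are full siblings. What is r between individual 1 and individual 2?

Wright's path rule: contributions from independent ancestry routes add.
Individual 1 and individual 2 are related in two ways: half second cousins through their mothers (r = 1/64) and first cousins through their fathers (r = 1/8).
r = 1/64 + 1/8 = 9/64 = 0.140625.

0.140625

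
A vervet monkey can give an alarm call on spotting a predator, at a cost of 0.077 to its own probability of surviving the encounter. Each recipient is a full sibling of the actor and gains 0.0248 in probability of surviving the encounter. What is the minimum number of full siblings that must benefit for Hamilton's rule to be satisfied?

7

r to a full sibling = 0.5 (full sibs share both parents — two paths of length 2: r = 2·(1/2)^2 = 1/2).
Hamilton's rule: n·r·B > C  ⇒  n > C/(r·B) = 0.077/(0.5·0.0248) = 6.21.
The smallest integer exceeding 6.21 is 7.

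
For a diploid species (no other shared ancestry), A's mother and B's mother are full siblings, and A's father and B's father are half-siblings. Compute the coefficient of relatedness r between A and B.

With two independent routes of shared ancestry, r is the sum of the two contributions.
A and B are related in two ways: first cousins through their mothers (r = 1/8) and half first cousins through their fathers (r = 1/16).
r = 1/8 + 1/16 = 0.1875.

0.1875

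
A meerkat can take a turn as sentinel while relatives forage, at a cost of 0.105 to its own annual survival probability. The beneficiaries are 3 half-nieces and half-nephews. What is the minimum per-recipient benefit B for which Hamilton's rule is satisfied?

r to a half-niece or half-nephew = 0.125 (half-aunt/uncle↔niece/nephew: one path of length 3: r = (1/2)^3 = 1/8).
Hamilton's rule with n recipients of equal r: n·r·B > C, so B > C/(n·r) = 0.105/(3·0.125) = 0.28.

0.28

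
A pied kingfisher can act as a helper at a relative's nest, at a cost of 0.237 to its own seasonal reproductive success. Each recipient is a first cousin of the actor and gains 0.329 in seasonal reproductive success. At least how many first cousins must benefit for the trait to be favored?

6

r to a first cousin = 1/8 (first cousins share one grandparent pair — two paths of length 4: r = 2·(1/2)^4 = 1/8).
Hamilton's rule: n·r·B > C  ⇒  n > C/(r·B) = 0.237/(0.125·0.329) = 5.763.
The smallest integer exceeding 5.763 is 6.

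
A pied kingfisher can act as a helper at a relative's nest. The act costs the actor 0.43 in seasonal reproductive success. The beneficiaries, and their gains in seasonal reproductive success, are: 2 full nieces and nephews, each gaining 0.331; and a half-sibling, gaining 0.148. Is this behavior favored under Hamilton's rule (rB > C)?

No

Hamilton's rule: the trait is favored when the sum of r·B over every recipient exceeds the actor's cost C.
r to a full niece or nephew = 1/4 (full aunt/uncle↔niece/nephew: two paths of length 3 through the shared grandparent pair: r = 2·(1/2)^3 = 1/4).
r to a half-sibling = 0.25 (half-sibs share one parent — one path of length 2: r = (1/2)^2 = 1/4).
Summing one r·B term per recipient: 2·0.25·0.331 + 1·0.25·0.148 = 0.2025.
0.2025 < 0.43: the indirect benefit is less than the cost.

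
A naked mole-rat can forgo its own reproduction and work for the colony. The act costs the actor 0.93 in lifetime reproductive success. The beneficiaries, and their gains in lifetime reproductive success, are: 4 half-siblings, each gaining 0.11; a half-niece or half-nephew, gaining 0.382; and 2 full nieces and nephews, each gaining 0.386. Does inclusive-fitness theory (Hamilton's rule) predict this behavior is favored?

Hamilton's rule: the trait is favored when the sum of r·B over every recipient exceeds the actor's cost C.
r to a half-sibling = 0.25 (half-sibs share one parent — one path of length 2: r = (1/2)^2 = 1/4).
r to a half-niece or half-nephew = 0.125 (half-aunt/uncle↔niece/nephew: one path of length 3: r = (1/2)^3 = 1/8).
r to a full niece or nephew = 1/4 (full aunt/uncle↔niece/nephew: two paths of length 3 through the shared grandparent pair: r = 2·(1/2)^3 = 1/4).
Summing one r·B term per recipient: 4·0.25·0.11 + 1·0.125·0.382 + 2·0.25·0.386 = 0.35075.
0.35075 < 0.93: the indirect benefit is less than the cost.

No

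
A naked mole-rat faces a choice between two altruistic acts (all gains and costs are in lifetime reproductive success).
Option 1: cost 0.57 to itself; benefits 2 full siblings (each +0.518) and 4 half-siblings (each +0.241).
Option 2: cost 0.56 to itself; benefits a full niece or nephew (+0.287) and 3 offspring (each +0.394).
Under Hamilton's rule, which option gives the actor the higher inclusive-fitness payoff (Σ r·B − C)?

Option 1: r to a full sibling = 0.5.
Option 1: r to a half-sibling = 0.25.
Option 1: Σ r·B − C = (2·0.5·0.518 + 4·0.25·0.241) − 0.57 = 0.189.
Option 2: r to a full niece or nephew = 0.25.
Option 2: r to an offspring = 0.5.
Option 2: Σ r·B − C = (1·0.25·0.287 + 3·0.5·0.394) − 0.56 = 0.10275.
Option 1 has the higher net inclusive-fitness payoff.

Option 1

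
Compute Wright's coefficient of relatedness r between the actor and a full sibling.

0.5

Each parent–offspring link contributes a factor of 1/2, and independent paths through distinct common ancestors add.
Full sibs share both parents — two paths of length 2: r = 2·(1/2)^2 = 1/2.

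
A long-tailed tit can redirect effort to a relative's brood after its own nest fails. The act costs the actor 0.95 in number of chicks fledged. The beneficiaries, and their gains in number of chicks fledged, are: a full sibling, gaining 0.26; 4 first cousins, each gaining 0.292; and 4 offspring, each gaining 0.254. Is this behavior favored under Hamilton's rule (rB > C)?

No

Hamilton's rule: the trait is favored when the sum of r·B over every recipient exceeds the actor's cost C.
r to a full sibling = 1/2 (full sibs share both parents — two paths of length 2: r = 2·(1/2)^2 = 1/2).
r to a first cousin = 0.125 (first cousins share one grandparent pair — two paths of length 4: r = 2·(1/2)^4 = 1/8).
r to an offspring = 0.5 (one parent–offspring link: r = (1/2)^1 = 1/2).
Summing one r·B term per recipient: 1·0.5·0.26 + 4·0.125·0.292 + 4·0.5·0.254 = 0.784.
0.784 < 0.95: the indirect benefit is less than the cost.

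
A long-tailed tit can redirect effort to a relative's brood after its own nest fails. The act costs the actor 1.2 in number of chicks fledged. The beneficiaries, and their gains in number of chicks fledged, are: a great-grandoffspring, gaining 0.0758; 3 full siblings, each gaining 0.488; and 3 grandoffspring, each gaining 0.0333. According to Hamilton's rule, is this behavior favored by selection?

No

Hamilton's rule: the trait is favored when the sum of r·B over every recipient exceeds the actor's cost C.
r to a great-grandoffspring = 1/8 (three parent–offspring links: r = (1/2)^3 = 1/8).
r to a full sibling = 1/2 (full sibs share both parents — two paths of length 2: r = 2·(1/2)^2 = 1/2).
r to a grandoffspring = 0.25 (two parent–offspring links: r = (1/2)^2 = 1/4).
Summing one r·B term per recipient: 1·0.125·0.0758 + 3·0.5·0.488 + 3·0.25·0.0333 = 0.76645.
0.76645 < 1.2: the indirect benefit is less than the cost.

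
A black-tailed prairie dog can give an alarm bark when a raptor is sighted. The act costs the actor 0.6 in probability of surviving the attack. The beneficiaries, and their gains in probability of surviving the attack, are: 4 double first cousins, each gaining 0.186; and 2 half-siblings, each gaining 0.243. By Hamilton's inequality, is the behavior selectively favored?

Hamilton's rule: the trait is favored when the sum of r·B over every recipient exceeds the actor's cost C.
r to a double first cousin = 0.25 (double first cousins share both grandparent pairs — four paths of length 4: r = 4·(1/2)^4 = 1/4).
r to a half-sibling = 0.25 (half-sibs share one parent — one path of length 2: r = (1/2)^2 = 1/4).
Summing one r·B term per recipient: 4·0.25·0.186 + 2·0.25·0.243 = 0.3075.
0.3075 < 0.6: the indirect benefit is less than the cost.

No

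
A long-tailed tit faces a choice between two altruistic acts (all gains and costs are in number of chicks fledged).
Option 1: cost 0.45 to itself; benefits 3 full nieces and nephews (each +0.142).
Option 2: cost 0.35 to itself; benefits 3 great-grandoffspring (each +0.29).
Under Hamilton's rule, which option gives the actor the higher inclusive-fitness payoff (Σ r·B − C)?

Option 2

Option 1: r to a full niece or nephew = 0.25.
Option 1: Σ r·B − C = (3·0.25·0.142) − 0.45 = -0.3435.
Option 2: r to a great-grandoffspring = 0.125.
Option 2: Σ r·B − C = (3·0.125·0.29) − 0.35 = -0.24125.
Option 2 has the higher net inclusive-fitness payoff.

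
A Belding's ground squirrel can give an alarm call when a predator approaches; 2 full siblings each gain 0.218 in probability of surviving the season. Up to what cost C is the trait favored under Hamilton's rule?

0.218

r to a full sibling = 1/2 (full sibs share both parents — two paths of length 2: r = 2·(1/2)^2 = 1/2).
Hamilton's rule: n·r·B > C, so the trait is favored while C < n·r·B = 2·0.5·0.218 = 0.218.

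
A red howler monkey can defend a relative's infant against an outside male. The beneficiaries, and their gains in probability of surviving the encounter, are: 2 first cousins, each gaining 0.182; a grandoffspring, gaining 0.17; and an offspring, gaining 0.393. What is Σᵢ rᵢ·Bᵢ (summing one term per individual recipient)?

r to a first cousin = 1/8 (first cousins share one grandparent pair — two paths of length 4: r = 2·(1/2)^4 = 1/8).
r to a grandoffspring = 0.25 (two parent–offspring links: r = (1/2)^2 = 1/4).
r to an offspring = 1/2 (one parent–offspring link: r = (1/2)^1 = 1/2).
Summing one r·B term per recipient: 2·0.125·0.182 + 1·0.25·0.17 + 1·0.5·0.393 = 0.2845.

0.2845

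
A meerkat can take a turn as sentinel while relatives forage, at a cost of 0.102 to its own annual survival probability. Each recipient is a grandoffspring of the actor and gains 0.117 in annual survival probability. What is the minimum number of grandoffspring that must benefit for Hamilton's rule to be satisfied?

4

r to a grandoffspring = 0.25 (two parent–offspring links: r = (1/2)^2 = 1/4).
Hamilton's rule: n·r·B > C  ⇒  n > C/(r·B) = 0.102/(0.25·0.117) = 3.487.
The smallest integer exceeding 3.487 is 4.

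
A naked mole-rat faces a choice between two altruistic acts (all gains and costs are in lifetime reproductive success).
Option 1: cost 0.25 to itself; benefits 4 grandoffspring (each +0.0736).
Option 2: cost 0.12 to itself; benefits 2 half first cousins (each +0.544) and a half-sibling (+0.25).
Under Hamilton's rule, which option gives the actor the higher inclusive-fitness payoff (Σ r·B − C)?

Option 1: r to a grandoffspring = 0.25.
Option 1: Σ r·B − C = (4·0.25·0.0736) − 0.25 = -0.1764.
Option 2: r to a half first cousin = 0.0625.
Option 2: r to a half-sibling = 0.25.
Option 2: Σ r·B − C = (2·0.0625·0.544 + 1·0.25·0.25) − 0.12 = 0.0105.
Option 2 has the higher net inclusive-fitness payoff.

Option 2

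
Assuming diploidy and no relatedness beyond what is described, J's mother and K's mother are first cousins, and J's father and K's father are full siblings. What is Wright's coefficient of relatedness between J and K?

0.15625

Independent pedigree routes through distinct common ancestors add.
J and K are related in two ways: second cousins through their mothers (r = 1/32) and first cousins through their fathers (r = 1/8).
r = 1/32 + 1/8 = 5/32 = 0.15625.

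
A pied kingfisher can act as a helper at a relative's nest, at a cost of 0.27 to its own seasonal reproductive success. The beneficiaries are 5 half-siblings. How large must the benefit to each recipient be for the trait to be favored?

0.216

r to a half-sibling = 1/4 (half-sibs share one parent — one path of length 2: r = (1/2)^2 = 1/4).
Hamilton's rule with n recipients of equal r: n·r·B > C, so B > C/(n·r) = 0.27/(5·0.25) = 0.216.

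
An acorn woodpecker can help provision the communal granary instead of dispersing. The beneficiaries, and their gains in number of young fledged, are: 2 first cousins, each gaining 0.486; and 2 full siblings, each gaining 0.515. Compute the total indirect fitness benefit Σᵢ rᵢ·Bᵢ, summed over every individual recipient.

0.6365

r to a first cousin = 1/8 (first cousins share one grandparent pair — two paths of length 4: r = 2·(1/2)^4 = 1/8).
r to a full sibling = 0.5 (full sibs share both parents — two paths of length 2: r = 2·(1/2)^2 = 1/2).
Summing one r·B term per recipient: 2·0.125·0.486 + 2·0.5·0.515 = 0.6365.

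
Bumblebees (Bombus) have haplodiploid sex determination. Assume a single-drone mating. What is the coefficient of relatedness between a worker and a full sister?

0.75

Haplodiploid full sisters inherit their father's entire haploid genome identically (contributing 1/2) and on average half of their mother's contribution (1/2 · 1/2 = 1/4); r = 1/2 + 1/4 = 3/4.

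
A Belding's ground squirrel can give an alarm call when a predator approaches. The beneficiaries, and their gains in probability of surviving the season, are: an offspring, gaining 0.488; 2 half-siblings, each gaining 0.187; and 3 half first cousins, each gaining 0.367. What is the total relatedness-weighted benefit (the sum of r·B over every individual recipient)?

0.4063125

r to an offspring = 0.5 (one parent–offspring link: r = (1/2)^1 = 1/2).
r to a half-sibling = 0.25 (half-sibs share one parent — one path of length 2: r = (1/2)^2 = 1/4).
r to a half first cousin = 1/16 (half first cousins share one grandparent — one path of length 4: r = (1/2)^4 = 1/16).
Summing one r·B term per recipient: 1·0.5·0.488 + 2·0.25·0.187 + 3·0.0625·0.367 = 0.4063125.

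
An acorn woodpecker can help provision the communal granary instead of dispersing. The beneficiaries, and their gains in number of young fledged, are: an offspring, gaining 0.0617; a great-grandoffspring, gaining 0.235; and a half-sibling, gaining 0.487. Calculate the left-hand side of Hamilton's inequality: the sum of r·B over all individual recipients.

r to an offspring = 0.5 (one parent–offspring link: r = (1/2)^1 = 1/2).
r to a great-grandoffspring = 0.125 (three parent–offspring links: r = (1/2)^3 = 1/8).
r to a half-sibling = 0.25 (half-sibs share one parent — one path of length 2: r = (1/2)^2 = 1/4).
Summing one r·B term per recipient: 1·0.5·0.0617 + 1·0.125·0.235 + 1·0.25·0.487 = 0.181975.

0.181975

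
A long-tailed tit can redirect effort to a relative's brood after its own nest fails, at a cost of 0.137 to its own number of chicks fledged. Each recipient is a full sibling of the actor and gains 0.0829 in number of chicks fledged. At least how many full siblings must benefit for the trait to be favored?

r to a full sibling = 1/2 (full sibs share both parents — two paths of length 2: r = 2·(1/2)^2 = 1/2).
Hamilton's rule: n·r·B > C  ⇒  n > C/(r·B) = 0.137/(0.5·0.0829) = 3.305.
The smallest integer exceeding 3.305 is 4.

4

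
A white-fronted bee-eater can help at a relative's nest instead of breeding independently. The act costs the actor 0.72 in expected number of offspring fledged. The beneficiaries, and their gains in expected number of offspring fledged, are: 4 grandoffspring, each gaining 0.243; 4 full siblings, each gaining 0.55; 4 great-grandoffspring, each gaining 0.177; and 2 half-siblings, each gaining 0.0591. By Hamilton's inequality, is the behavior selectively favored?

Hamilton's rule: the trait is favored when the sum of r·B over every recipient exceeds the actor's cost C.
r to a grandoffspring = 1/4 (two parent–offspring links: r = (1/2)^2 = 1/4).
r to a full sibling = 0.5 (full sibs share both parents — two paths of length 2: r = 2·(1/2)^2 = 1/2).
r to a great-grandoffspring = 0.125 (three parent–offspring links: r = (1/2)^3 = 1/8).
r to a half-sibling = 1/4 (half-sibs share one parent — one path of length 2: r = (1/2)^2 = 1/4).
Summing one r·B term per recipient: 4·0.25·0.243 + 4·0.5·0.55 + 4·0.125·0.177 + 2·0.25·0.0591 = 1.46105.
1.46105 > 0.72: the indirect benefit exceeds the cost.

Yes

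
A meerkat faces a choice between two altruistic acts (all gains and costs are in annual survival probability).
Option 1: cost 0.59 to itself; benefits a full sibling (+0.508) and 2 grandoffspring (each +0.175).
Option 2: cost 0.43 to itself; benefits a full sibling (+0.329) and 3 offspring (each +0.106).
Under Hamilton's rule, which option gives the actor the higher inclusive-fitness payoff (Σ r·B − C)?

Option 1: r to a full sibling = 0.5.
Option 1: r to a grandoffspring = 0.25.
Option 1: Σ r·B − C = (1·0.5·0.508 + 2·0.25·0.175) − 0.59 = -0.2485.
Option 2: r to a full sibling = 0.5.
Option 2: r to an offspring = 0.5.
Option 2: Σ r·B − C = (1·0.5·0.329 + 3·0.5·0.106) − 0.43 = -0.1065.
Option 2 has the higher net inclusive-fitness payoff.

Option 2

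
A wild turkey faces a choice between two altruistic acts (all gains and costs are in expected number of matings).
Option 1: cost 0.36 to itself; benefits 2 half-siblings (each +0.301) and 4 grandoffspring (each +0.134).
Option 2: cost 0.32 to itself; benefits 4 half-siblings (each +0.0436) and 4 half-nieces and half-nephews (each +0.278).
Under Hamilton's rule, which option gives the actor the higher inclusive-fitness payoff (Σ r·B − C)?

Option 1: r to a half-sibling = 0.25.
Option 1: r to a grandoffspring = 0.25.
Option 1: Σ r·B − C = (2·0.25·0.301 + 4·0.25·0.134) − 0.36 = -0.0755.
Option 2: r to a half-sibling = 0.25.
Option 2: r to a half-niece or half-nephew = 0.125.
Option 2: Σ r·B − C = (4·0.25·0.0436 + 4·0.125·0.278) − 0.32 = -0.1374.
Option 1 has the higher net inclusive-fitness payoff.

Option 1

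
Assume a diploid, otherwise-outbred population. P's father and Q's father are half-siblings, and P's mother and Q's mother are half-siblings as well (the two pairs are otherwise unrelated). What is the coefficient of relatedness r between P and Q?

0.125

Independent pedigree routes through distinct common ancestors add.
P and Q are related in two ways: half first cousins through their fathers (r = 1/16) and half first cousins through their mothers (r = 1/16).
r = 1/16 + 1/16 = 1/8 = 0.125.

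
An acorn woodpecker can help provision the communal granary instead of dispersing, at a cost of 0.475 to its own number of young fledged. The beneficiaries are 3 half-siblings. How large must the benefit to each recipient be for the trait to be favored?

0.6333

r to a half-sibling = 0.25 (half-sibs share one parent — one path of length 2: r = (1/2)^2 = 1/4).
Hamilton's rule with n recipients of equal r: n·r·B > C, so B > C/(n·r) = 0.475/(3·0.25) = 0.6333.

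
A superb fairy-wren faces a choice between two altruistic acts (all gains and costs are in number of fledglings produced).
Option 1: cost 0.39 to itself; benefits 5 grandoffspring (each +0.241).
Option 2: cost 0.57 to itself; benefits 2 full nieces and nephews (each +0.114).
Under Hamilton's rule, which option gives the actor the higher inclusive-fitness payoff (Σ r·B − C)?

Option 1: r to a grandoffspring = 0.25.
Option 1: Σ r·B − C = (5·0.25·0.241) − 0.39 = -0.08875.
Option 2: r to a full niece or nephew = 0.25.
Option 2: Σ r·B − C = (2·0.25·0.114) − 0.57 = -0.513.
Option 1 has the higher net inclusive-fitness payoff.

Option 1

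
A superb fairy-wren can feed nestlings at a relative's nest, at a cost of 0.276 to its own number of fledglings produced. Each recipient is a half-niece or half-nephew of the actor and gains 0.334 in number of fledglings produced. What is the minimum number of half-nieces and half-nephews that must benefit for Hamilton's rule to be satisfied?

r to a half-niece or half-nephew = 0.125 (half-aunt/uncle↔niece/nephew: one path of length 3: r = (1/2)^3 = 1/8).
Hamilton's rule: n·r·B > C  ⇒  n > C/(r·B) = 0.276/(0.125·0.334) = 6.611.
The smallest integer exceeding 6.611 is 7.

7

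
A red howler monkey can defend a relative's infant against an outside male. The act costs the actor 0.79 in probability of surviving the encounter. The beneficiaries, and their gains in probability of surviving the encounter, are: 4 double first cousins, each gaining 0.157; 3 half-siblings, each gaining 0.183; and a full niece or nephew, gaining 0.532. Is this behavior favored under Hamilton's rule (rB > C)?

No

Hamilton's rule: the trait is favored when the sum of r·B over every recipient exceeds the actor's cost C.
r to a double first cousin = 1/4 (double first cousins share both grandparent pairs — four paths of length 4: r = 4·(1/2)^4 = 1/4).
r to a half-sibling = 0.25 (half-sibs share one parent — one path of length 2: r = (1/2)^2 = 1/4).
r to a full niece or nephew = 0.25 (full aunt/uncle↔niece/nephew: two paths of length 3 through the shared grandparent pair: r = 2·(1/2)^3 = 1/4).
Summing one r·B term per recipient: 4·0.25·0.157 + 3·0.25·0.183 + 1·0.25·0.532 = 0.42725.
0.42725 < 0.79: the indirect benefit is less than the cost.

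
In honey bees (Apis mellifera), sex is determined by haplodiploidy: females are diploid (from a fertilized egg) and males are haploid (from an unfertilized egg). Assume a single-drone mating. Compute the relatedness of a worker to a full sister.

Haplodiploid full sisters inherit their father's entire haploid genome identically (contributing 1/2) and on average half of their mother's contribution (1/2 · 1/2 = 1/4); r = 1/2 + 1/4 = 3/4.

0.75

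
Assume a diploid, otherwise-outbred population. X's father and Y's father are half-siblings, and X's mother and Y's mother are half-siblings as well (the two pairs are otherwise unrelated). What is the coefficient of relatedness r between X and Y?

0.125

Independent pedigree routes through distinct common ancestors add.
X and Y are related in two ways: half first cousins through their fathers (r = 1/16) and half first cousins through their mothers (r = 1/16).
r = 1/16 + 1/16 = 0.125.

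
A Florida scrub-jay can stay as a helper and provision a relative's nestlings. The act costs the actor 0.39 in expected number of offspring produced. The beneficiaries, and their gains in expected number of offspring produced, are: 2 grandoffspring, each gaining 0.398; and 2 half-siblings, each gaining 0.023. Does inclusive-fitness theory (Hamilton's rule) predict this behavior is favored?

Hamilton's rule: the trait is favored when the sum of r·B over every recipient exceeds the actor's cost C.
r to a grandoffspring = 1/4 (two parent–offspring links: r = (1/2)^2 = 1/4).
r to a half-sibling = 0.25 (half-sibs share one parent — one path of length 2: r = (1/2)^2 = 1/4).
Summing one r·B term per recipient: 2·0.25·0.398 + 2·0.25·0.023 = 0.2105.
0.2105 < 0.39: the indirect benefit is less than the cost.

No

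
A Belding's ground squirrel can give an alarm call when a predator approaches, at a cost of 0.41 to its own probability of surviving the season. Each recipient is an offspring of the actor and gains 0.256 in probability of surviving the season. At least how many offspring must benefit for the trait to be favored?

4

r to an offspring = 1/2 (one parent–offspring link: r = (1/2)^1 = 1/2).
Hamilton's rule: n·r·B > C  ⇒  n > C/(r·B) = 0.41/(0.5·0.256) = 3.203.
The smallest integer exceeding 3.203 is 4.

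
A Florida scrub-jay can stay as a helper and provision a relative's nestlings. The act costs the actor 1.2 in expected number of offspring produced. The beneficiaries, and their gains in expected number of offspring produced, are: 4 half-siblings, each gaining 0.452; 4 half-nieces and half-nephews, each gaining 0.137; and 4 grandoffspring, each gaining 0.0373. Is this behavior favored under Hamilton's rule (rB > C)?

No

Hamilton's rule: the trait is favored when the sum of r·B over every recipient exceeds the actor's cost C.
r to a half-sibling = 1/4 (half-sibs share one parent — one path of length 2: r = (1/2)^2 = 1/4).
r to a half-niece or half-nephew = 1/8 (half-aunt/uncle↔niece/nephew: one path of length 3: r = (1/2)^3 = 1/8).
r to a grandoffspring = 0.25 (two parent–offspring links: r = (1/2)^2 = 1/4).
Summing one r·B term per recipient: 4·0.25·0.452 + 4·0.125·0.137 + 4·0.25·0.0373 = 0.5578.
0.5578 < 1.2: the indirect benefit is less than the cost.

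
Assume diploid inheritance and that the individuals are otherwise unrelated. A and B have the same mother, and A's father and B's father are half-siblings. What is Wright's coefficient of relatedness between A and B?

0.3125

Wright's path rule: contributions from independent ancestry routes add.
A and B are related in two ways: half-sibs through their shared mother (r = 1/4) and half first cousins through their fathers (r = 1/16).
r = 1/4 + 1/16 = 0.3125.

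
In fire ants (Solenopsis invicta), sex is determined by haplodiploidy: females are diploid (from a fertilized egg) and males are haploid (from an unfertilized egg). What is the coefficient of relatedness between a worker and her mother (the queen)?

One meiotic link between diploid queen and diploid daughter: r = 1/2.

0.5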